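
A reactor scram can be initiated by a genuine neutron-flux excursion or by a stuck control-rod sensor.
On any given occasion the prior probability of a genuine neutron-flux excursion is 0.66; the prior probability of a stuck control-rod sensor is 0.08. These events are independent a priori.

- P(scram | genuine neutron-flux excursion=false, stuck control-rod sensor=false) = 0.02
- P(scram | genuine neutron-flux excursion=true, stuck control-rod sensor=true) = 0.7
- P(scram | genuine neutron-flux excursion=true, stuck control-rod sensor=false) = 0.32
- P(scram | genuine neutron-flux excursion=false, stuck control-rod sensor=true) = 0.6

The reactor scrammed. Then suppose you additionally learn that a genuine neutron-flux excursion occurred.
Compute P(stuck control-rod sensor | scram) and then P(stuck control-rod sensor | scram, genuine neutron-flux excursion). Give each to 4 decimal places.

Sum P(scram|·) weighted by the priors over the 4 (genuine neutron-flux excursion, stuck control-rod sensor) configurations:
  P(scram) = 0.02*0.34*0.92 + 0.6*0.34*0.08 + 0.32*0.66*0.92 + 0.7*0.66*0.08
        = 0.006256 + 0.016320 + 0.194304 + 0.036960 = 0.253840
The terms with stuck control-rod sensor present sum to 0.053280, so
  P(stuck control-rod sensor | scram) = 0.053280 / 0.253840 ≈ 0.2099

Now condition on the additional information:
For the numerator, keep only stuck control-rod sensor=true terms: 0.7×0.08 = 0.056000
The normalizing constant is 0.32×0.92 + 0.7×0.08 = 0.350400
Posterior = 0.056000 / 0.350400 ≈ 0.1598
— genuine neutron-flux excursion explains away the evidence for stuck control-rod sensor.

P(stuck control-rod sensor | scram) ≈ 0.2099; P(stuck control-rod sensor | scram, genuine neutron-flux excursion) ≈ 0.1598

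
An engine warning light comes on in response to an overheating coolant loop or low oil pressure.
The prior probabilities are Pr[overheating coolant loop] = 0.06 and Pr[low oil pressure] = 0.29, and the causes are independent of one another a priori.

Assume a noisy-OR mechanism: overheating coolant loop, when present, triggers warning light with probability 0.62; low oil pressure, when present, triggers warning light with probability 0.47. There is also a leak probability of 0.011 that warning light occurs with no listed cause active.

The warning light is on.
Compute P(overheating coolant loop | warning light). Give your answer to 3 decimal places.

P(overheating coolant loop | warning light) ≈ 0.228

Under noisy-OR, P(warning light | causes) = 1 − (1−0.011)·∏(1−qᵢ) over the active causes.
P(warning light) = 0.011·0.94·0.71 + 0.47583·0.94·0.29 + 0.62418·0.06·0.71 + 0.800815·0.06·0.29 = 0.007341 + 0.129711 + 0.026590 + 0.013934 = 0.177576
The overheating coolant loop-present share is 0.026590 + 0.013934 = 0.040524.
P(overheating coolant loop | warning light) = 0.040524 / 0.177576 ≈ 0.228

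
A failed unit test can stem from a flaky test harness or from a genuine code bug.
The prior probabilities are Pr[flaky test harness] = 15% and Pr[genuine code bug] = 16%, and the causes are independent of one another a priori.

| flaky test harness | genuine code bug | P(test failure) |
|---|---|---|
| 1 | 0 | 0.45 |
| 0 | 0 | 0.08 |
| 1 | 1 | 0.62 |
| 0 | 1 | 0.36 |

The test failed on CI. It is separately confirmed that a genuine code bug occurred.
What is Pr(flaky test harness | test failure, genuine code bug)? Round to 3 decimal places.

Weight on flaky test harness=true, given the evidence: 0.62*0.15 = 0.093000
Normalizer over all consistent configurations: 0.36*0.85 + 0.62*0.15 = 0.399000
Posterior = 0.093000 / 0.399000 ≈ 0.233

Pr(flaky test harness | test failure, genuine code bug) ≈ 0.233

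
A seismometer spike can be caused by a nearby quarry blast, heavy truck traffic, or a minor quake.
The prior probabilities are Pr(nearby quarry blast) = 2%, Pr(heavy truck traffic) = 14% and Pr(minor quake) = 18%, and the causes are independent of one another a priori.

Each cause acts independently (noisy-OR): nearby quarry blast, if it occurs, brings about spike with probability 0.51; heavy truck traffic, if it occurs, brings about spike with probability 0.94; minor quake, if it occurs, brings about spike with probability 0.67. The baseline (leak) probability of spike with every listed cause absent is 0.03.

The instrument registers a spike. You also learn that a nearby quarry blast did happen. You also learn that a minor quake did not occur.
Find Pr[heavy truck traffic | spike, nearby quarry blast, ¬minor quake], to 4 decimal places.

Pr[heavy truck traffic | spike, nearby quarry blast, ¬minor quake] ≈ 0.2316

Under noisy-OR, P(spike | causes) = 1 − (1−0.03)·∏(1−qᵢ) over the active causes.
For the numerator, keep only heavy truck traffic=true terms: 0.971482·0.14 = 0.136007
Normalizer over all consistent configurations: 0.5247·0.86 + 0.971482·0.14 = 0.587249
P(heavy truck traffic | spike, nearby quarry blast, ¬minor quake) = 0.136007/0.587249 ≈ 0.2316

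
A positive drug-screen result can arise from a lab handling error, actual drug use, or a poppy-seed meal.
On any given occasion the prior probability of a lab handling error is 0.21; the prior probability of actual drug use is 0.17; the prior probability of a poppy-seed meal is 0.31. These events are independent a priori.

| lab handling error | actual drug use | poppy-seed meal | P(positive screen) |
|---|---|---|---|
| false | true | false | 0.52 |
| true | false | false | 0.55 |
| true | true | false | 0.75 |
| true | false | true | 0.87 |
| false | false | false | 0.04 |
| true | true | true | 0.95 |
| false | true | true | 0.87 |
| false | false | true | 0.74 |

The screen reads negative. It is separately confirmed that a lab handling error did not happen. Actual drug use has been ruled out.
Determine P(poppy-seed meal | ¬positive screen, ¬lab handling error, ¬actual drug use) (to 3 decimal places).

For the numerator, keep only poppy-seed meal=true terms: 0.26×0.31 = 0.080600
Denominator P(¬positive screen | ¬lab handling error, ¬actual drug use): 0.96×0.69 + 0.26×0.31 = 0.743000
Posterior = 0.080600 / 0.743000 ≈ 0.108

P(poppy-seed meal | ¬positive screen, ¬lab handling error, ¬actual drug use) ≈ 0.108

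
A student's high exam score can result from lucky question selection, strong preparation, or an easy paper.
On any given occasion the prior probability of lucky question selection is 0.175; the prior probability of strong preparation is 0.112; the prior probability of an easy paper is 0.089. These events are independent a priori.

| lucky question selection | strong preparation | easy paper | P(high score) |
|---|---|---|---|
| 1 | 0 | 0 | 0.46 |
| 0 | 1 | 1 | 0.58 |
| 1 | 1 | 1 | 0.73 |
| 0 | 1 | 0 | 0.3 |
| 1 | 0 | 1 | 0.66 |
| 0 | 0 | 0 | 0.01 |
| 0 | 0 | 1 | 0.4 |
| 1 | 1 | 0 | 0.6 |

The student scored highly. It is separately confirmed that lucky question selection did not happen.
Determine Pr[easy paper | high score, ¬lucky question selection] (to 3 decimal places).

Pr[easy paper | high score, ¬lucky question selection] ≈ 0.491

P(high score | ¬lucky question selection) = 0.01×0.888×0.911 + 0.4×0.888×0.089 + 0.3×0.112×0.911 + 0.58×0.112×0.089 = 0.008090 + 0.031613 + 0.030610 + 0.005781 = 0.076094
Of this, 0.037394 comes from 0.031613 + 0.005781 (the easy paper=true cases).
Hence the posterior is 0.037394/0.076094 ≈ 0.491.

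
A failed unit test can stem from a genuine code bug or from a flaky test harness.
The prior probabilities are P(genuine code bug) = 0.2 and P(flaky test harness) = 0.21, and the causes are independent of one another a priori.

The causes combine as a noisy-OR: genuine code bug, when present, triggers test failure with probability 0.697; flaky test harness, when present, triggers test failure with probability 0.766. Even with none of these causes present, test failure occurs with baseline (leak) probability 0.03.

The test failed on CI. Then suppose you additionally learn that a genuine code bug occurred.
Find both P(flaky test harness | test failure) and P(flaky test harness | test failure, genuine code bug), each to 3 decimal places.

Under noisy-OR, P(test failure | causes) = 1 − (1−0.03)·∏(1−qᵢ) over the active causes.
By total probability over the 4 (genuine code bug, flaky test harness) configurations:
  P(test failure) = 0.03×0.8×0.79 + 0.77302×0.8×0.21 + 0.70609×0.2×0.79 + 0.931225×0.2×0.21
        = 0.018960 + 0.129867 + 0.111562 + 0.039111 = 0.299500
Keeping only the flaky test harness-present terms gives 0.168978, so
  P(flaky test harness | test failure) = 0.168978 / 0.299500 ≈ 0.564

With the extra evidence:
Enumerate both values of flaky test harness and weight by the priors:
  P(test failure | genuine code bug) = 0.70609×0.79 + 0.931225×0.21
        = 0.557811 + 0.195557 = 0.753368
Configurations with flaky test harness contribute 0.195557, so
  P(flaky test harness | test failure, genuine code bug) = 0.195557 / 0.753368 ≈ 0.260
The drop from 0.564 to 0.260 is the explaining-away (discounting) effect.

P(flaky test harness | test failure) ≈ 0.564; P(flaky test harness | test failure, genuine code bug) ≈ 0.260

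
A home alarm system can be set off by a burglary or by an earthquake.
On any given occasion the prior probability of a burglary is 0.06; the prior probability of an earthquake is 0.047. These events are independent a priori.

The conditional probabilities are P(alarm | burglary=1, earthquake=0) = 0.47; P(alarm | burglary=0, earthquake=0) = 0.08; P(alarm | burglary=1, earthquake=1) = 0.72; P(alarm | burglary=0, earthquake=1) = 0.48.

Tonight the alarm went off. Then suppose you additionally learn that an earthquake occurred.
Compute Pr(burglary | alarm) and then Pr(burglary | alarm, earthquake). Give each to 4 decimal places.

Pr(burglary | alarm) ≈ 0.2374; Pr(burglary | alarm, earthquake) ≈ 0.0874

For the numerator, keep only burglary=true terms: 0.026875 + 0.002030 = 0.028905
Normalizer over all consistent configurations: 0.08·0.94·0.953 + 0.48·0.94·0.047 + 0.47·0.06·0.953 + 0.72·0.06·0.047 = 0.121777
Posterior = 0.028905 / 0.121777 ≈ 0.2374

Now also conditioning on earthquake=true:
Weight on burglary=true, given the evidence: 0.72*0.06 = 0.043200
The normalizing constant is 0.48*0.94 + 0.72*0.06 = 0.494400
P(burglary | alarm, earthquake) = 0.043200/0.494400 ≈ 0.0874
The drop from 0.2374 to 0.0874 is the explaining-away (discounting) effect.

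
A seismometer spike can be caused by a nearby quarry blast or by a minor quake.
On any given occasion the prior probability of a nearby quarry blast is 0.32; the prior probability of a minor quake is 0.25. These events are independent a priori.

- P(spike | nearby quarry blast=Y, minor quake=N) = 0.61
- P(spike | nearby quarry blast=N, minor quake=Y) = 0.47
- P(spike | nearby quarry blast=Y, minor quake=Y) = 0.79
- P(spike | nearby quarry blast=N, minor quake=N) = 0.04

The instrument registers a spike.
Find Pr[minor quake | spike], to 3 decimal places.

For the numerator, keep only minor quake=true terms: 0.079900 + 0.063200 = 0.143100
Denominator P(spike): 0.04×0.68×0.75 + 0.47×0.68×0.25 + 0.61×0.32×0.75 + 0.79×0.32×0.25 = 0.309900
Posterior = 0.143100 / 0.309900 ≈ 0.462

Pr[minor quake | spike] ≈ 0.462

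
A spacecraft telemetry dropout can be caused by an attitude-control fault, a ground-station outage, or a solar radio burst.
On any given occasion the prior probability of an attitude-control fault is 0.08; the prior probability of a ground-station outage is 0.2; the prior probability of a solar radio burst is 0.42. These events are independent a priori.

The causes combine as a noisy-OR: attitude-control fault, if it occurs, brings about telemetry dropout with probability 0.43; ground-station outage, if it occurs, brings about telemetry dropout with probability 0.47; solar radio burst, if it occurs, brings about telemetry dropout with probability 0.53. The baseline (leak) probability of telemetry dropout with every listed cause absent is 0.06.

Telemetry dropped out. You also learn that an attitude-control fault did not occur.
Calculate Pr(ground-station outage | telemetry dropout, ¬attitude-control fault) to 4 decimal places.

Under noisy-OR, P(telemetry dropout | causes) = 1 − (1−0.06)·∏(1−qᵢ) over the active causes.
By total probability over the 4 (ground-station outage, solar radio burst) configurations:
  P(telemetry dropout | ¬attitude-control fault) = 0.06×0.8×0.58 + 0.5582×0.8×0.42 + 0.5018×0.2×0.58 + 0.765846×0.2×0.42
        = 0.027840 + 0.187555 + 0.058209 + 0.064331 = 0.337935
The terms with ground-station outage present sum to 0.122540, so
  P(ground-station outage | telemetry dropout, ¬attitude-control fault) = 0.122540 / 0.337935 ≈ 0.3626

Pr(ground-station outage | telemetry dropout, ¬attitude-control fault) ≈ 0.3626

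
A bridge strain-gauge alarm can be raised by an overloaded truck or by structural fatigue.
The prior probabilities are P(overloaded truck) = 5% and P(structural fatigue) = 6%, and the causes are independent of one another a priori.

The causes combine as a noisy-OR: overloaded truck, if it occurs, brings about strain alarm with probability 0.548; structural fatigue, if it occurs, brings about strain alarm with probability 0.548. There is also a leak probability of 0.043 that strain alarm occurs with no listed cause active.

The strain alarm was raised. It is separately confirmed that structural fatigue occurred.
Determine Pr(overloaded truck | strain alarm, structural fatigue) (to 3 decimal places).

Pr(overloaded truck | strain alarm, structural fatigue) ≈ 0.069

Under noisy-OR, P(strain alarm | causes) = 1 − (1−0.043)·∏(1−qᵢ) over the active causes.
Sum P(strain alarm|·) weighted by the priors over both values of overloaded truck:
  P(strain alarm | structural fatigue) = 0.567436·0.95 + 0.804481·0.05
        = 0.539064 + 0.040224 = 0.579288
The terms with overloaded truck present sum to 0.040224, so
  P(overloaded truck | strain alarm, structural fatigue) = 0.040224 / 0.579288 ≈ 0.069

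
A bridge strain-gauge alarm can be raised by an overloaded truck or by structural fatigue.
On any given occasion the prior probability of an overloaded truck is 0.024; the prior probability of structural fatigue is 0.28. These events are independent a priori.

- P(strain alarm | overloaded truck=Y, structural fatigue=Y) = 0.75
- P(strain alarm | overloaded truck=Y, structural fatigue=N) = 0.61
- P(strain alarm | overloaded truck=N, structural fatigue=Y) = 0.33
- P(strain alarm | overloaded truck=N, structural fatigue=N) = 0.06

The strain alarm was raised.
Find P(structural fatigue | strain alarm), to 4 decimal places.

Enumerate the 4 (overloaded truck, structural fatigue) configurations and weight by the priors:
  P(strain alarm) = 0.06×0.976×0.72 + 0.33×0.976×0.28 + 0.61×0.024×0.72 + 0.75×0.024×0.28
        = 0.042163 + 0.090182 + 0.010541 + 0.005040 = 0.147926
Keeping only the structural fatigue-present terms gives 0.095222, so
  P(structural fatigue | strain alarm) = 0.095222 / 0.147926 ≈ 0.6437

P(structural fatigue | strain alarm) ≈ 0.6437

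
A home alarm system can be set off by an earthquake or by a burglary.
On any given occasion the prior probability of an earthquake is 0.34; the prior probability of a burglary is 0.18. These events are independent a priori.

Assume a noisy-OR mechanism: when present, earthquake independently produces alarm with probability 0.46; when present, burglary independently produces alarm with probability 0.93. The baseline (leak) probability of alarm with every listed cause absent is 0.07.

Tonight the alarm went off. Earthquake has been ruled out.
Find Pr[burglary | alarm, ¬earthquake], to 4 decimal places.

Under noisy-OR, P(alarm | causes) = 1 − (1−0.07)·∏(1−qᵢ) over the active causes.
By total probability over both values of burglary:
  P(alarm | ¬earthquake) = 0.07·0.82 + 0.9349·0.18
        = 0.057400 + 0.168282 = 0.225682
The terms with burglary present sum to 0.168282, so
  P(burglary | alarm, ¬earthquake) = 0.168282 / 0.225682 ≈ 0.7457

Pr[burglary | alarm, ¬earthquake] ≈ 0.7457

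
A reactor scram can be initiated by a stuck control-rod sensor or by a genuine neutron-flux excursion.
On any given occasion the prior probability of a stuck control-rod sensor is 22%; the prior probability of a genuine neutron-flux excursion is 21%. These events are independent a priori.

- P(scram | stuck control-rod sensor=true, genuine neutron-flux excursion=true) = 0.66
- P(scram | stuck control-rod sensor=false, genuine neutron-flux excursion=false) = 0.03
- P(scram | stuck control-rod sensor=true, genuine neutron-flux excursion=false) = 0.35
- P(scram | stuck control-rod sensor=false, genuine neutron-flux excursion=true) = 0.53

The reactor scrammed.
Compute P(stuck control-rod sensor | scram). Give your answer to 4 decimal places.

P(stuck control-rod sensor | scram) ≈ 0.4645

Numerator (weight on configurations with stuck control-rod sensor): 0.060830 + 0.030492 = 0.091322
Normalizer over all consistent configurations: 0.03×0.78×0.79 + 0.53×0.78×0.21 + 0.35×0.22×0.79 + 0.66×0.22×0.21 = 0.196622
P(stuck control-rod sensor | scram) = 0.091322/0.196622 ≈ 0.4645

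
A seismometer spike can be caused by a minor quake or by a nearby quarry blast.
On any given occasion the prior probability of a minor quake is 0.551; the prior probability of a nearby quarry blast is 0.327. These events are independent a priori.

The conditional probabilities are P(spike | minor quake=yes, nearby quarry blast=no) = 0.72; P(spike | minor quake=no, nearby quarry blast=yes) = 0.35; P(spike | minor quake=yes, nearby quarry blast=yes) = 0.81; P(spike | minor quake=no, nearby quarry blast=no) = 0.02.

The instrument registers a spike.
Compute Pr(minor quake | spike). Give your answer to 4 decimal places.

P(spike) = 0.02×0.449×0.673 + 0.35×0.449×0.327 + 0.72×0.551×0.673 + 0.81×0.551×0.327 = 0.006044 + 0.051388 + 0.266993 + 0.145943 = 0.470368
Restricting to configurations with minor quake present: 0.266993 + 0.145943 = 0.412936.
P(minor quake | spike) = 0.412936 / 0.470368 ≈ 0.8779

Pr(minor quake | spike) ≈ 0.8779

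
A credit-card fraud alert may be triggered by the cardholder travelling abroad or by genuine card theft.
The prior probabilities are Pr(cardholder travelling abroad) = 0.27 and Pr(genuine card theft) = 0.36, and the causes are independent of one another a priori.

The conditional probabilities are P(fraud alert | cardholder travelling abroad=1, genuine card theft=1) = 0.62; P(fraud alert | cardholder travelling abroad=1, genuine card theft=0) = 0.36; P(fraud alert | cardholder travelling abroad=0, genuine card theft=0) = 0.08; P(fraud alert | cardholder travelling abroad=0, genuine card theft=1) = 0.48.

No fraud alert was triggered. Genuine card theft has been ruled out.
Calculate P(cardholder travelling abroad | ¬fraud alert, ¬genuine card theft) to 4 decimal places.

P(cardholder travelling abroad | ¬fraud alert, ¬genuine card theft) ≈ 0.2046

P(¬fraud alert | ¬genuine card theft) = 0.92*0.73 + 0.64*0.27 = 0.671600 + 0.172800 = 0.844400
The cardholder travelling abroad-present share is 0.64*0.27 = 0.172800.
P(cardholder travelling abroad | ¬fraud alert, ¬genuine card theft) = 0.172800 / 0.844400 ≈ 0.2046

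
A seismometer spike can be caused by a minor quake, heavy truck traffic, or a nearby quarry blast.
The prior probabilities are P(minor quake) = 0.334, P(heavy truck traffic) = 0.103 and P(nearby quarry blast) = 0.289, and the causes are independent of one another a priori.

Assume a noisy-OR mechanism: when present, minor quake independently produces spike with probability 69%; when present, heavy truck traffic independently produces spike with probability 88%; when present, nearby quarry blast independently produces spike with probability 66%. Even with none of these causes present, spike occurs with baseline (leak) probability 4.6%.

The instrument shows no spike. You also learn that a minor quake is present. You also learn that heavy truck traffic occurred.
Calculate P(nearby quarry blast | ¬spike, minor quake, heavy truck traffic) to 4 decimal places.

P(nearby quarry blast | ¬spike, minor quake, heavy truck traffic) ≈ 0.1214

Under noisy-OR, P(spike | causes) = 1 − (1−0.046)·∏(1−qᵢ) over the active causes.
P(¬spike | minor quake, heavy truck traffic) = 0.035489*0.711 + 0.012066*0.289 = 0.025233 + 0.003487 = 0.028720
The nearby quarry blast-present share is 0.012066*0.289 = 0.003487.
P(nearby quarry blast | ¬spike, minor quake, heavy truck traffic) = 0.003487 / 0.028720 ≈ 0.1214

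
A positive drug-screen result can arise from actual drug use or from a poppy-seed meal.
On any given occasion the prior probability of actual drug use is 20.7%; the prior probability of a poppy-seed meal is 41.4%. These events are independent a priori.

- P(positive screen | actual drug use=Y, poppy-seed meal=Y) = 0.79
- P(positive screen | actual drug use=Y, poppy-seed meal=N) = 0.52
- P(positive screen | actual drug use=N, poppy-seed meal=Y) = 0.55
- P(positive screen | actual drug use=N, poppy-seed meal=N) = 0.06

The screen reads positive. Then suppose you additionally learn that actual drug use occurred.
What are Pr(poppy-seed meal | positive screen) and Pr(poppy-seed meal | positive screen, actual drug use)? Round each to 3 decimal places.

Pr(poppy-seed meal | positive screen) ≈ 0.732; Pr(poppy-seed meal | positive screen, actual drug use) ≈ 0.518

P(positive screen) = 0.06*0.793*0.586 + 0.55*0.793*0.414 + 0.52*0.207*0.586 + 0.79*0.207*0.414 = 0.027882 + 0.180566 + 0.063077 + 0.067701 = 0.339226
The poppy-seed meal-present share is 0.180566 + 0.067701 = 0.248267.
P(poppy-seed meal | positive screen) = 0.248267 / 0.339226 ≈ 0.732

Now also conditioning on actual drug use=true:
Enumerate both values of poppy-seed meal and weight by the priors:
  P(positive screen | actual drug use) = 0.52*0.586 + 0.79*0.414
        = 0.304720 + 0.327060 = 0.631780
The terms with poppy-seed meal present sum to 0.327060, so
  P(poppy-seed meal | positive screen, actual drug use) = 0.327060 / 0.631780 ≈ 0.518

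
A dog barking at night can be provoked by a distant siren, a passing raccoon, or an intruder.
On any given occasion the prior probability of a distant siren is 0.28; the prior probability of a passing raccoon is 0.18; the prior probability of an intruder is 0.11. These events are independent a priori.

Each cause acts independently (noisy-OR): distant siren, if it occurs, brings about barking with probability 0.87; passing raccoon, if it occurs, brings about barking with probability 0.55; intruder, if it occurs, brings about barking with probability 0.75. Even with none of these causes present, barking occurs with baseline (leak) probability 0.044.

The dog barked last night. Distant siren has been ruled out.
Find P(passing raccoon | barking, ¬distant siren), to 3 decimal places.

P(passing raccoon | barking, ¬distant siren) ≈ 0.520

Under noisy-OR, P(barking | causes) = 1 − (1−0.044)·∏(1−qᵢ) over the active causes.
P(barking | ¬distant siren) = 0.044*0.82*0.89 + 0.761*0.82*0.11 + 0.5698*0.18*0.89 + 0.89245*0.18*0.11 = 0.032111 + 0.068642 + 0.091282 + 0.017671 = 0.209706
Of this, 0.108953 comes from 0.091282 + 0.017671 (the passing raccoon=true cases).
So P(passing raccoon | barking, ¬distant siren) = 0.108953/0.209706 ≈ 0.520.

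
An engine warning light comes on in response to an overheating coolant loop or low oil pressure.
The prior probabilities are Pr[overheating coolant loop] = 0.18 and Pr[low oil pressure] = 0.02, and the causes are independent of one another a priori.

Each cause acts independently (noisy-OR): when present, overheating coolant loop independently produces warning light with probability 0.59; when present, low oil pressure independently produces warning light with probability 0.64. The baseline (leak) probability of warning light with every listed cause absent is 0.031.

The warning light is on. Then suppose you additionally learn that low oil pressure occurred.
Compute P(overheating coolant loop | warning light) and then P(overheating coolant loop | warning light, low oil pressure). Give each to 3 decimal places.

Under noisy-OR, P(warning light | causes) = 1 − (1−0.031)·∏(1−qᵢ) over the active causes.
P(warning light) = 0.031*0.82*0.98 + 0.65116*0.82*0.02 + 0.60271*0.18*0.98 + 0.856976*0.18*0.02 = 0.024912 + 0.010679 + 0.106318 + 0.003085 = 0.144994
The overheating coolant loop-present share is 0.106318 + 0.003085 = 0.109403.
So P(overheating coolant loop | warning light) = 0.109403/0.144994 ≈ 0.755.

Now also conditioning on low oil pressure=true:
By total probability over both values of overheating coolant loop:
  P(warning light | low oil pressure) = 0.65116×0.82 + 0.856976×0.18
        = 0.533951 + 0.154256 = 0.688207
Configurations with overheating coolant loop contribute 0.154256, so
  P(overheating coolant loop | warning light, low oil pressure) = 0.154256 / 0.688207 ≈ 0.224
This is intercausal reasoning (explaining away): once low oil pressure accounts for the warning light, overheating coolant loop becomes less likely.

P(overheating coolant loop | warning light) ≈ 0.755; P(overheating coolant loop | warning light, low oil pressure) ≈ 0.224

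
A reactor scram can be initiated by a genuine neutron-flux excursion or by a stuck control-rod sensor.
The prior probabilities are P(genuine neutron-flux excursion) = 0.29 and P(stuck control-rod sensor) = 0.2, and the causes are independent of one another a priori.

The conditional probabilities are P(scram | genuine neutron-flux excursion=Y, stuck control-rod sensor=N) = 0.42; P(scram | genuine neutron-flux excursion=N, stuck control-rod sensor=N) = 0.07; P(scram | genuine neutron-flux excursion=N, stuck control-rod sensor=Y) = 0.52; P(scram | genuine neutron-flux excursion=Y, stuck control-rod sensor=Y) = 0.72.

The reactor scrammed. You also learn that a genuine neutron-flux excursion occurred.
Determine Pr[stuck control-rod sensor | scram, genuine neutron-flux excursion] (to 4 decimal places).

Pr[stuck control-rod sensor | scram, genuine neutron-flux excursion] ≈ 0.3000

P(scram | genuine neutron-flux excursion) = 0.42×0.8 + 0.72×0.2 = 0.336000 + 0.144000 = 0.480000
Of this, 0.144000 comes from 0.72×0.2 (the stuck control-rod sensor=true cases).
P(stuck control-rod sensor | scram, genuine neutron-flux excursion) = 0.144000 / 0.480000 ≈ 0.3000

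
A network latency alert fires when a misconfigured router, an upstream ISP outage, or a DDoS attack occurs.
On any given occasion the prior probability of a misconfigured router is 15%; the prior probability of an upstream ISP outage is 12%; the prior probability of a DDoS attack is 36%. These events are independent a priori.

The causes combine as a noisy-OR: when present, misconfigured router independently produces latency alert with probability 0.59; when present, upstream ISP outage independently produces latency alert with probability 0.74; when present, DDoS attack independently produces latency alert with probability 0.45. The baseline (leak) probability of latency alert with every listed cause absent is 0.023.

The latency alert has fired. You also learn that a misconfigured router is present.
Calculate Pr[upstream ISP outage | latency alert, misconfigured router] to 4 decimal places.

Under noisy-OR, P(latency alert | causes) = 1 − (1−0.023)·∏(1−qᵢ) over the active causes.
P(latency alert | misconfigured router) = 0.59943*0.88*0.64 + 0.779686*0.88*0.36 + 0.895852*0.12*0.64 + 0.942718*0.12*0.36 = 0.337599 + 0.247005 + 0.068801 + 0.040725 = 0.694130
The upstream ISP outage-present share is 0.068801 + 0.040725 = 0.109526.
So P(upstream ISP outage | latency alert, misconfigured router) = 0.109526/0.694130 ≈ 0.1578.

Pr[upstream ISP outage | latency alert, misconfigured router] ≈ 0.1578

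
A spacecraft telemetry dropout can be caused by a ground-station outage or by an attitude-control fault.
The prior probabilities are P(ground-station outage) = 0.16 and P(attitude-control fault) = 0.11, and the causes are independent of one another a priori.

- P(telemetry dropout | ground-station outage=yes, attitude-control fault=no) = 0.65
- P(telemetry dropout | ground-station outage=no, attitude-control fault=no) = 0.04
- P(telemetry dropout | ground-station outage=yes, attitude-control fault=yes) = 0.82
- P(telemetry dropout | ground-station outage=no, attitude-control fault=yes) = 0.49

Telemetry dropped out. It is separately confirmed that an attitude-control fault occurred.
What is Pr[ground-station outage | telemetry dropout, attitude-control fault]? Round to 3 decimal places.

Pr[ground-station outage | telemetry dropout, attitude-control fault] ≈ 0.242

Weight on ground-station outage=true, given the evidence: 0.82*0.16 = 0.131200
The normalizing constant is 0.49*0.84 + 0.82*0.16 = 0.542800
P(ground-station outage | telemetry dropout, attitude-control fault) = 0.131200/0.542800 ≈ 0.242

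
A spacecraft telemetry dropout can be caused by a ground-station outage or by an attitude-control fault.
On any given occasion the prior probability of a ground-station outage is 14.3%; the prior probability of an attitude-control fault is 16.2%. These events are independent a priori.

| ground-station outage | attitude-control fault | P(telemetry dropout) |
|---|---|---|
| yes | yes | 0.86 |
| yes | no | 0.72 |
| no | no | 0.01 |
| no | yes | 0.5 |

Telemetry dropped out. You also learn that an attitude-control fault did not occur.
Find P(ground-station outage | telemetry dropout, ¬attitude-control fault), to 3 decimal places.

P(ground-station outage | telemetry dropout, ¬attitude-control fault) ≈ 0.923

Weight on ground-station outage=true, given the evidence: 0.72×0.143 = 0.102960
The normalizing constant is 0.01×0.857 + 0.72×0.143 = 0.111530
Posterior = 0.102960 / 0.111530 ≈ 0.923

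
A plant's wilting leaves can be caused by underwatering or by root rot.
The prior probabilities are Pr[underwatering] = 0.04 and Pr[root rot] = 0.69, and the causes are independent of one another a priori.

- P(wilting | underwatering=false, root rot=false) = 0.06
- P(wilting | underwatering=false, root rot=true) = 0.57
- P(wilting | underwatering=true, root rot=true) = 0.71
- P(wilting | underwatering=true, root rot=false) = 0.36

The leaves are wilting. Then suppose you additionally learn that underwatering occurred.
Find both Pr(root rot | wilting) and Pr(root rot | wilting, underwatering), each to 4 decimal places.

Pr(root rot | wilting) ≈ 0.9468; Pr(root rot | wilting, underwatering) ≈ 0.8145

By total probability over the 4 (underwatering, root rot) configurations:
  P(wilting) = 0.06×0.96×0.31 + 0.57×0.96×0.69 + 0.36×0.04×0.31 + 0.71×0.04×0.69
        = 0.017856 + 0.377568 + 0.004464 + 0.019596 = 0.419484
Configurations with root rot contribute 0.397164, so
  P(root rot | wilting) = 0.397164 / 0.419484 ≈ 0.9468

Now also conditioning on underwatering=true:
Numerator (weight on configurations with root rot): 0.71×0.69 = 0.489900
Normalizer over all consistent configurations: 0.36×0.31 + 0.71×0.69 = 0.601500
P(root rot | wilting, underwatering) = 0.489900/0.601500 ≈ 0.8145
Conditioning on underwatering lowers the posterior on root rot: the classic explaining-away effect in a common-effect structure.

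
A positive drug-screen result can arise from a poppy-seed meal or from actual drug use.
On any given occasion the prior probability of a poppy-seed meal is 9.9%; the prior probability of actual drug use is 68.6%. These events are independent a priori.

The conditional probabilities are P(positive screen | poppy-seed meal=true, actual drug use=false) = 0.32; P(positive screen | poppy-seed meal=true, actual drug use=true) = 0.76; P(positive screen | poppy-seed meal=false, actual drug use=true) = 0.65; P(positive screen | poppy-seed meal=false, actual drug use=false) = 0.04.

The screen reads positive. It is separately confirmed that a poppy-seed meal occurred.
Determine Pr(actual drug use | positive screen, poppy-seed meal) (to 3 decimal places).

P(positive screen | poppy-seed meal) = 0.32*0.314 + 0.76*0.686 = 0.100480 + 0.521360 = 0.621840
Restricting to configurations with actual drug use present: 0.76*0.686 = 0.521360.
P(actual drug use | positive screen, poppy-seed meal) = 0.521360 / 0.621840 ≈ 0.838

Pr(actual drug use | positive screen, poppy-seed meal) ≈ 0.838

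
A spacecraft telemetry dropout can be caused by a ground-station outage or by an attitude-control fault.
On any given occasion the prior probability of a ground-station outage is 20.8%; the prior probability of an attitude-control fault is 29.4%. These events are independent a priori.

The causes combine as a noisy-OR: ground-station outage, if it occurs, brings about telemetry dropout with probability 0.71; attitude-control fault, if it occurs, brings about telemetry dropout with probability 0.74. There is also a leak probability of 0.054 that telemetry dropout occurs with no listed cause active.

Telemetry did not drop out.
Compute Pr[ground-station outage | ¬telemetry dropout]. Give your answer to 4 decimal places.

Pr[ground-station outage | ¬telemetry dropout] ≈ 0.0708

Under noisy-OR, P(telemetry dropout | causes) = 1 − (1−0.054)·∏(1−qᵢ) over the active causes.
By total probability over the 4 (ground-station outage, attitude-control fault) configurations:
  P(¬telemetry dropout) = 0.946×0.792×0.706 + 0.24596×0.792×0.294 + 0.27434×0.208×0.706 + 0.071328×0.208×0.294
        = 0.528958 + 0.057271 + 0.040286 + 0.004362 = 0.630877
Keeping only the ground-station outage-present terms gives 0.044648, so
  P(ground-station outage | ¬telemetry dropout) = 0.044648 / 0.630877 ≈ 0.0708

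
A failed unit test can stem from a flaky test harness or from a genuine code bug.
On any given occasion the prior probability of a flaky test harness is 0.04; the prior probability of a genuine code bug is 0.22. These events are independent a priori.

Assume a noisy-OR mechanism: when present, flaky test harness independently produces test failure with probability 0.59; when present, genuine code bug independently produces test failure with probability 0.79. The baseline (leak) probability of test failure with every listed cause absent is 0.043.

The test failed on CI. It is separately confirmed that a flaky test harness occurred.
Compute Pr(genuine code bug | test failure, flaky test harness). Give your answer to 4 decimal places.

Under noisy-OR, P(test failure | causes) = 1 − (1−0.043)·∏(1−qᵢ) over the active causes.
Sum P(test failure|·) weighted by the priors over both values of genuine code bug:
  P(test failure | flaky test harness) = 0.60763·0.78 + 0.917602·0.22
        = 0.473951 + 0.201872 = 0.675823
The terms with genuine code bug present sum to 0.201872, so
  P(genuine code bug | test failure, flaky test harness) = 0.201872 / 0.675823 ≈ 0.2987

Pr(genuine code bug | test failure, flaky test harness) ≈ 0.2987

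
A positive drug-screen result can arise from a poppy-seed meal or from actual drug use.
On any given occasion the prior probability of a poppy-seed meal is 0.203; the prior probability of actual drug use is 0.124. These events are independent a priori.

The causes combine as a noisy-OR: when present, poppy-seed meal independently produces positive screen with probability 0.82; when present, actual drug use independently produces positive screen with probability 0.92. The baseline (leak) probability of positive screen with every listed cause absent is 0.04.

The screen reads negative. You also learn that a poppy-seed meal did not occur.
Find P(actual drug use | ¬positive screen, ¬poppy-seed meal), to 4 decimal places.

P(actual drug use | ¬positive screen, ¬poppy-seed meal) ≈ 0.0112

Under noisy-OR, P(positive screen | causes) = 1 − (1−0.04)·∏(1−qᵢ) over the active causes.
Numerator (weight on configurations with actual drug use): 0.0768*0.124 = 0.009523
The normalizing constant is 0.96*0.876 + 0.0768*0.124 = 0.850483
P(actual drug use | ¬positive screen, ¬poppy-seed meal) = 0.009523/0.850483 ≈ 0.0112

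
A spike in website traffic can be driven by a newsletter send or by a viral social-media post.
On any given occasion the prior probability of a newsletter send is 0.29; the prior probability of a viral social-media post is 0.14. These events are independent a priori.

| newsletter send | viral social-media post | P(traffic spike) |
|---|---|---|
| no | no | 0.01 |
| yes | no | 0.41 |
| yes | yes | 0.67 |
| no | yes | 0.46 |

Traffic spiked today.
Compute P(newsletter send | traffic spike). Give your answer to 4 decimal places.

P(traffic spike) = 0.01·0.71·0.86 + 0.46·0.71·0.14 + 0.41·0.29·0.86 + 0.67·0.29·0.14 = 0.006106 + 0.045724 + 0.102254 + 0.027202 = 0.181286
The newsletter send-present share is 0.102254 + 0.027202 = 0.129456.
P(newsletter send | traffic spike) = 0.129456 / 0.181286 ≈ 0.7141

P(newsletter send | traffic spike) ≈ 0.7141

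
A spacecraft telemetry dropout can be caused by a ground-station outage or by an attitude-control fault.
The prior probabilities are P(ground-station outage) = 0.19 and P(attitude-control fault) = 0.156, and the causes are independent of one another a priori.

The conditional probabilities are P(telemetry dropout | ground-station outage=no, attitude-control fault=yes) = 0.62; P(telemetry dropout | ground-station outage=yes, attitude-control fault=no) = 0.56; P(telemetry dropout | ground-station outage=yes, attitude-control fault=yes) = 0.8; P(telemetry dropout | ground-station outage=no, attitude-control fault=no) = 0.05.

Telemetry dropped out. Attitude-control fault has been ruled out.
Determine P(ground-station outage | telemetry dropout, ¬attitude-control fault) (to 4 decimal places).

P(ground-station outage | telemetry dropout, ¬attitude-control fault) ≈ 0.7243

Numerator (weight on configurations with ground-station outage): 0.56·0.19 = 0.106400
Denominator P(telemetry dropout | ¬attitude-control fault): 0.05·0.81 + 0.56·0.19 = 0.146900
P(ground-station outage | telemetry dropout, ¬attitude-control fault) = 0.106400/0.146900 ≈ 0.7243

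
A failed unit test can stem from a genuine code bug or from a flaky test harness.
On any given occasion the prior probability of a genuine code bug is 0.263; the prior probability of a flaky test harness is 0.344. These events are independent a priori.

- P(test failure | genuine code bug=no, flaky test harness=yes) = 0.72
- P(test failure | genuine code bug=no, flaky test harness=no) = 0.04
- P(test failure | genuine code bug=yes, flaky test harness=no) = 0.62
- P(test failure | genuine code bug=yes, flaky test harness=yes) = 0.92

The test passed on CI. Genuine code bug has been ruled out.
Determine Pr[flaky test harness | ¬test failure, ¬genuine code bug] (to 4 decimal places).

Pr[flaky test harness | ¬test failure, ¬genuine code bug] ≈ 0.1327

Numerator (weight on configurations with flaky test harness): 0.28*0.344 = 0.096320
The normalizing constant is 0.96*0.656 + 0.28*0.344 = 0.726080
P(flaky test harness | ¬test failure, ¬genuine code bug) = 0.096320/0.726080 ≈ 0.1327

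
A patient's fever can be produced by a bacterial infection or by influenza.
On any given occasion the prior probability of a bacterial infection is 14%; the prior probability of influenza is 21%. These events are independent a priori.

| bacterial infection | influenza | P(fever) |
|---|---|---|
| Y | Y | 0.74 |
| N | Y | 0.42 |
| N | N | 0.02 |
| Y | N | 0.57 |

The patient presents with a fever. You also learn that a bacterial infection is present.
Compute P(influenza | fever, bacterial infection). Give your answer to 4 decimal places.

P(fever | bacterial infection) = 0.57·0.79 + 0.74·0.21 = 0.450300 + 0.155400 = 0.605700
Restricting to configurations with influenza present: 0.74·0.21 = 0.155400.
P(influenza | fever, bacterial infection) = 0.155400 / 0.605700 ≈ 0.2566

P(influenza | fever, bacterial infection) ≈ 0.2566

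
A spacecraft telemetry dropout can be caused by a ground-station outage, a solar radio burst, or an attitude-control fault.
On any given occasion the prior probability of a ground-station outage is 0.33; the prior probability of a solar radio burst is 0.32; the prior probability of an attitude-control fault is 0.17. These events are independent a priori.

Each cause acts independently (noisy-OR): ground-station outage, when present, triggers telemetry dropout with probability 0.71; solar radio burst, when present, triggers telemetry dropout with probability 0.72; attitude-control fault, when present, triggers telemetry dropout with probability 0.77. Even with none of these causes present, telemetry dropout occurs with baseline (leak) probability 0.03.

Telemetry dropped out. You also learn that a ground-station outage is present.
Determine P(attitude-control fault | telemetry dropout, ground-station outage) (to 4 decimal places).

Under noisy-OR, P(telemetry dropout | causes) = 1 − (1−0.03)·∏(1−qᵢ) over the active causes.
For the numerator, keep only attitude-control fault=true terms: 0.108121 + 0.053414 = 0.161535
Denominator P(telemetry dropout | ground-station outage): 0.7187·0.68·0.83 + 0.935301·0.68·0.17 + 0.921236·0.32·0.83 + 0.981884·0.32·0.17 = 0.811849
P(attitude-control fault | telemetry dropout, ground-station outage) = 0.161535/0.811849 ≈ 0.1990

P(attitude-control fault | telemetry dropout, ground-station outage) ≈ 0.1990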